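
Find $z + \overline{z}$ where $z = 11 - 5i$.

z + conjugate(z) = (a + bi) + (a - bi) = 2a
= 2 * 11 = 22


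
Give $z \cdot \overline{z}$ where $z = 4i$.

z * conjugate(z) = |z|^2 = a^2 + b^2
= 0^2 + 4^2 = 16


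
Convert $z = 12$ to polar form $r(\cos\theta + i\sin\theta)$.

r = |z| = sqrt(a^2 + b^2) = sqrt((12)^2 + (0)^2) = sqrt(144 + 0) = sqrt(144) = 12
b = 0 and a > 0, so z lies on the positive real axis: θ = 0°
z = 12(cos 0° + i sin 0°)


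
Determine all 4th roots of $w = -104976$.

|w| = 104976, arg(w) = 180°
Root modulus = 104976^(1/4) = 18
Root arguments: θ_k = (180° + 360°k)/4 for k = 0, 1, ..., 3
Roots: 9*sqrt(2) + 9*sqrt(2)i, -9*sqrt(2) + 9*sqrt(2)i, -9*sqrt(2) - 9*sqrt(2)i, 9*sqrt(2) - 9*sqrt(2)i


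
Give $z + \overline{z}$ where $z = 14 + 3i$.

z + conjugate(z) = (a + bi) + (a - bi) = 2a
= 2 * 14 = 28


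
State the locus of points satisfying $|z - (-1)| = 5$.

|z - z0| = r describes a circle centered at z0 with radius r
Here z0 = -1 and r = 5
Locus: Circle centered at (-1, 0) with radius 5


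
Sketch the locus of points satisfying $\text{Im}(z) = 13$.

Im(z) = y where z = x + yi; the equation y = 13 is satisfied by all points with that y-coordinate
Locus: Horizontal line y = 13


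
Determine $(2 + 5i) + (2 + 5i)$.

(2 + 2) + (5 + 5)i = 4 + 10i


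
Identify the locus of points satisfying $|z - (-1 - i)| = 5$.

|z - z0| = r describes a circle centered at z0 with radius r
Here z0 = -1 - i and r = 5
Locus: Circle centered at (-1, -1) with radius 5


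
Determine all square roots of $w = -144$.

|w| = 144, arg(w) = 180°
Root modulus = 144^(1/2) = 12
Root arguments: θ_k = (180° + 360°k)/2 for k = 0, 1, ..., 1
Roots: 12i, -12i


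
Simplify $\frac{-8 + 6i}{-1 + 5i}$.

Multiply numerator and denominator by conjugate (-1 - 5i):
= (-8 + 6i)(-1 - 5i) / ((-1)^2 + 5^2)
= (38 + 34i) / 26
Divide through by 2: (19 + 17i) / 13
= 19/13 + (17/13)i


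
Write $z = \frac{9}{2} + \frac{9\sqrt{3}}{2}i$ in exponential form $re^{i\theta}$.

r = |z| = sqrt((9/2)^2 + (9*sqrt(3)/2)^2) = sqrt(81/4 + 243/4) = sqrt(81) = 9
θ = arctan(b/a) = arctan(7.7942/4.5) (quadrant-adjusted) = 60° = π/3
z = 9e^(i*π/3)


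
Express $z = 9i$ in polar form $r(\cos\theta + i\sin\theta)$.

r = |z| = sqrt(a^2 + b^2) = sqrt((0)^2 + (9)^2) = sqrt(0 + 81) = sqrt(81) = 9
a = 0 and b > 0, so z lies on the positive imaginary axis: θ = 90°
z = 9(cos 90° + i sin 90°)


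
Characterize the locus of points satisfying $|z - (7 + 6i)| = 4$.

|z - z0| = r describes a circle centered at z0 with radius r
Here z0 = 7 + 6i and r = 4
Locus: Circle centered at (7, 6) with radius 4


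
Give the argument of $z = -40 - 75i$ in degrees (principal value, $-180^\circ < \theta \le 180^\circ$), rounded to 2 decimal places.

θ = arctan(b/a) = arctan(-75/-40) (quadrant-adjusted) = -118.07°


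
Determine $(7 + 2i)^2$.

(a + bi)^2 = a^2 - b^2 + 2abi
= 7^2 - 2^2 + 2*7*2i
= 45 + 28i


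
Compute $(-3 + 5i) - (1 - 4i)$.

(-3 - 1) + (5 - (-4))i = -4 + 9i


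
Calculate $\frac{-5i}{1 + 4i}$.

Multiply numerator and denominator by conjugate (1 - 4i):
= (-5i)(1 - 4i) / (1^2 + 4^2)
= (-20 - 5i) / 17
= -20/17 - (5/17)i


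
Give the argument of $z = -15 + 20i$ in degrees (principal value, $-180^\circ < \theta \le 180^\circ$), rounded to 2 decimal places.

θ = arctan(b/a) = arctan(20/-15) (quadrant-adjusted) = 126.87°


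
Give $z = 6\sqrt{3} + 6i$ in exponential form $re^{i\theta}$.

r = |z| = sqrt((6*sqrt(3))^2 + (6)^2) = sqrt(108 + 36) = sqrt(144) = 12
θ = arctan(b/a) = arctan(6/10.3923) (quadrant-adjusted) = 30° = π/6
z = 12e^(i*π/6)


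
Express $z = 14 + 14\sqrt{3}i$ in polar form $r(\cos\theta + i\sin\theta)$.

r = |z| = sqrt(a^2 + b^2) = sqrt((14)^2 + (14*sqrt(3))^2) = sqrt(196 + 588) = sqrt(784) = 28
θ = arctan(b/a) = arctan(24.2487/14) (quadrant-adjusted) = 60°
z = 28(cos 60° + i sin 60°)


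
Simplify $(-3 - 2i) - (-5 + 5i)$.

(-3 - (-5)) + (-2 - 5)i = 2 - 7i


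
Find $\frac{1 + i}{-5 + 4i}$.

Multiply numerator and denominator by conjugate (-5 - 4i):
= (1 + i)(-5 - 4i) / ((-5)^2 + 4^2)
= (-1 - 9i) / 41
= -1/41 - (9/41)i


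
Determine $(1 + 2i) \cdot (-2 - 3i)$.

(a1*a2 - b1*b2) + (a1*b2 + b1*a2)i
= (-2 - (-6)) + (-3 + (-4))i
= 4 - 7i


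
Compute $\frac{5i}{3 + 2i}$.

Multiply numerator and denominator by conjugate (3 - 2i):
= (5i)(3 - 2i) / (3^2 + 2^2)
= (10 + 15i) / 13
= 10/13 + (15/13)i


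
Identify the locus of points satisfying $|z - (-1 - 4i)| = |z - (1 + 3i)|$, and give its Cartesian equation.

|z - z1| = |z - z2| means z is equidistant from z1 and z2,
i.e. the perpendicular bisector of the segment from (-1, -4) to (1, 3) (midpoint (0, -1/2)).
With z = x + yi, square both sides:
(x - (-1))^2 + (y - (-4))^2 = (x - 1)^2 + (y - 3)^2
The x^2 and y^2 terms cancel: 4x + 14y = 10 - 17 = -7
Simplify: 4x + 14y = -7
Locus: Perpendicular bisector of the segment from (-1, -4) to (1, 3): the line 4x + 14y = -7


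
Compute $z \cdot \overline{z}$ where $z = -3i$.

z * conjugate(z) = |z|^2 = a^2 + b^2
= 0^2 + (-3)^2 = 9


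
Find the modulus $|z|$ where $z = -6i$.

|z| = sqrt(a^2 + b^2) = sqrt(0^2 + (-6)^2) = sqrt(36) = 6


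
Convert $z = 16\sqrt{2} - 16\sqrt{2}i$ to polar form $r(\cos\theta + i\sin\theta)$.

r = |z| = sqrt(a^2 + b^2) = sqrt((16*sqrt(2))^2 + (-16*sqrt(2))^2) = sqrt(512 + 512) = sqrt(1024) = 32
θ = arctan(b/a) = arctan(-22.6274/22.6274) (quadrant-adjusted) = 315°
z = 32(cos 315° + i sin 315°)


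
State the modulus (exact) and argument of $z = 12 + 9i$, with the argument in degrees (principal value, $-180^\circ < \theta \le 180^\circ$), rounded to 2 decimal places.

|z| = sqrt(12^2 + 9^2) = 15
arg(z) = arctan(b/a) = arctan(9/12) (quadrant-adjusted) = 36.87°


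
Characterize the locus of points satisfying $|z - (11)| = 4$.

|z - z0| = r describes a circle centered at z0 with radius r
Here z0 = 11 and r = 4
Locus: Circle centered at (11, 0) with radius 4


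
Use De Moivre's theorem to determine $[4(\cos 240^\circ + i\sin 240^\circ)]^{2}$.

By De Moivre: z^n = r^n(cos(nθ) + i sin(nθ))
= 4^2(cos(2*240°) + i sin(2*240°))
= 16(cos 120° + i sin 120°)
= -8 + 8*sqrt(3)i


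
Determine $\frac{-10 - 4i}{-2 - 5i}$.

Multiply numerator and denominator by conjugate (-2 + 5i):
= (-10 - 4i)(-2 + 5i) / ((-2)^2 + (-5)^2)
= (40 - 42i) / 29
= 40/29 - (42/29)i


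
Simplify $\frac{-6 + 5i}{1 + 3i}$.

Multiply numerator and denominator by conjugate (1 - 3i):
= (-6 + 5i)(1 - 3i) / (1^2 + 3^2)
= (9 + 23i) / 10
= 9/10 + (23/10)i


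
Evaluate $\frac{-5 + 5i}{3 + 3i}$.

Multiply numerator and denominator by conjugate (3 - 3i):
= (-5 + 5i)(3 - 3i) / (3^2 + 3^2)
= (30i) / 18
Divide through by 6: (5i) / 3
= 0 + (5/3)i


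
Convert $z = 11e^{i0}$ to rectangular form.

a = r cos θ = 11 * 1 = 11
b = r sin θ = 11 * 0 = 0
z = 11


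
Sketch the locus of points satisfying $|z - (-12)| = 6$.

|z - z0| = r describes a circle centered at z0 with radius r
Here z0 = -12 and r = 6
Locus: Circle centered at (-12, 0) with radius 6


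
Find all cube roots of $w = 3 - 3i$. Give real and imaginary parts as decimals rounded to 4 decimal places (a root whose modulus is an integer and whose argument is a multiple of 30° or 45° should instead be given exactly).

|w| = sqrt(18) ≈ 4.242641, arg(w) = 315°
Root modulus = sqrt(18)^(1/3) ≈ 1.618870
Root arguments: θ_k = (315° + 360°k)/3 for k = 0, 1, ..., 2
Compute each root as (root modulus)(cos θ_k + i sin θ_k) using full-precision intermediates, then round to 4 decimal places.
Roots: -0.4190 + 1.5637i, -1.1447 - 1.1447i, 1.5637 - 0.4190i


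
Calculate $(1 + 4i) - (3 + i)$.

(1 - 3) + (4 - 1)i = -2 + 3i


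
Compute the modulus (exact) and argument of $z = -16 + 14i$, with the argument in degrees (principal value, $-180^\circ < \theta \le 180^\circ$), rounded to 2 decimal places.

|z| = sqrt((-16)^2 + 14^2) = sqrt(452)
arg(z) = arctan(b/a) = arctan(14/-16) (quadrant-adjusted) = 138.81°


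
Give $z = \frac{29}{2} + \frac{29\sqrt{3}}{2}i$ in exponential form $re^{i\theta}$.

r = |z| = sqrt((29/2)^2 + (29*sqrt(3)/2)^2) = sqrt(841/4 + 2523/4) = sqrt(841) = 29
θ = arctan(b/a) = arctan(25.1147/14.5) (quadrant-adjusted) = 60° = π/3
z = 29e^(i*π/3)


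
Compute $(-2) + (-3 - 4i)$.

(-2 + (-3)) + (0 + (-4))i = -5 - 4i


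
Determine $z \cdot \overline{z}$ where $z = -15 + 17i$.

z * conjugate(z) = |z|^2 = a^2 + b^2
= (-15)^2 + 17^2 = 514


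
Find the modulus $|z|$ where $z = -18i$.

|z| = sqrt(a^2 + b^2) = sqrt(0^2 + (-18)^2) = sqrt(324) = 18


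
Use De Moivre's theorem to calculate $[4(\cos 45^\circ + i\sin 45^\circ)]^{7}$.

By De Moivre: z^n = r^n(cos(nθ) + i sin(nθ))
= 4^7(cos(7*45°) + i sin(7*45°))
= 16384(cos 315° + i sin 315°)
= 8192*sqrt(2) - 8192*sqrt(2)i


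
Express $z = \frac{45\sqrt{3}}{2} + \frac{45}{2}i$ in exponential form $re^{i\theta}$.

r = |z| = sqrt((45*sqrt(3)/2)^2 + (45/2)^2) = sqrt(6075/4 + 2025/4) = sqrt(2025) = 45
θ = arctan(b/a) = arctan(22.5/38.9711) (quadrant-adjusted) = 30° = π/6
z = 45e^(i*π/6)


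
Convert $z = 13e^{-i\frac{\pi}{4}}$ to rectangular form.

a = r cos θ = 13 * sqrt(2)/2 = 13*sqrt(2)/2
b = r sin θ = 13 * -sqrt(2)/2 = -13*sqrt(2)/2
z = 13*sqrt(2)/2 - (13*sqrt(2)/2)i


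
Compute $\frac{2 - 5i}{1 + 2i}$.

Multiply numerator and denominator by conjugate (1 - 2i):
= (2 - 5i)(1 - 2i) / (1^2 + 2^2)
= (-8 - 9i) / 5
= -8/5 - (9/5)i


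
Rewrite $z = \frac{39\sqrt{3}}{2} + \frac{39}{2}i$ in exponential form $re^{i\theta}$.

r = |z| = sqrt((39*sqrt(3)/2)^2 + (39/2)^2) = sqrt(4563/4 + 1521/4) = sqrt(1521) = 39
θ = arctan(b/a) = arctan(19.5/33.775) (quadrant-adjusted) = 30° = π/6
z = 39e^(i*π/6)


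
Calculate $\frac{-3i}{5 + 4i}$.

Multiply numerator and denominator by conjugate (5 - 4i):
= (-3i)(5 - 4i) / (5^2 + 4^2)
= (-12 - 15i) / 41
= -12/41 - (15/41)i


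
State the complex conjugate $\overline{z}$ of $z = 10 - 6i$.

If z = a + bi, then conjugate(z) = a - bi
conjugate(10 - 6i) = 10 + 6i


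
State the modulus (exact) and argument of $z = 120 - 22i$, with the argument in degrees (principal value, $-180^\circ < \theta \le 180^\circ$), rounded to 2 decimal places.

|z| = sqrt(120^2 + (-22)^2) = 122
arg(z) = arctan(b/a) = arctan(-22/120) (quadrant-adjusted) = -10.39°


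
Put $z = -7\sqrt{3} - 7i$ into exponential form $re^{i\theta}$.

r = |z| = sqrt((-7*sqrt(3))^2 + (-7)^2) = sqrt(147 + 49) = sqrt(196) = 14
θ = arctan(b/a) = arctan(-7/-12.1244) (quadrant-adjusted) = -150° = -5π/6
z = 14e^(-i*5π/6)


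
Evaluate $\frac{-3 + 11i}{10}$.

Divisor is real, so divide each part by 10:
= -3/10 + (11/10)i


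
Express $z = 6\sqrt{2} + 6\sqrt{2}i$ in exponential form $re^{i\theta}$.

r = |z| = sqrt((6*sqrt(2))^2 + (6*sqrt(2))^2) = sqrt(72 + 72) = sqrt(144) = 12
θ = arctan(b/a) = arctan(8.4853/8.4853) (quadrant-adjusted) = 45° = π/4
z = 12e^(i*π/4)


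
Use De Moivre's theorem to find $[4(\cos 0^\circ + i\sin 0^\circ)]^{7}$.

By De Moivre: z^n = r^n(cos(nθ) + i sin(nθ))
= 4^7(cos(7*0°) + i sin(7*0°))
= 16384(cos 0° + i sin 0°)
= 16384


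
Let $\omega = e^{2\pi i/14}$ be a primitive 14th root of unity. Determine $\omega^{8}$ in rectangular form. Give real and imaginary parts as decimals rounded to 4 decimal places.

ω^8 = e^(2πi·8/14) = e^(i·8π/7)
= cos(8π/7) + i sin(8π/7)
= -0.9010 - 0.4339i


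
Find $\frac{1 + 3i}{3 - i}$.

Multiply numerator and denominator by conjugate (3 + i):
= (1 + 3i)(3 + i) / (3^2 + (-1)^2)
= (10i) / 10
= i


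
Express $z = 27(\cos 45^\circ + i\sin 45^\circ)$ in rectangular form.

a = r cos θ = 27 * sqrt(2)/2 = 27*sqrt(2)/2
b = r sin θ = 27 * sqrt(2)/2 = 27*sqrt(2)/2
z = 27*sqrt(2)/2 + (27*sqrt(2)/2)i


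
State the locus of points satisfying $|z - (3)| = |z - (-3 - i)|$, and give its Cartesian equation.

|z - z1| = |z - z2| means z is equidistant from z1 and z2,
i.e. the perpendicular bisector of the segment from (3, 0) to (-3, -1) (midpoint (0, -1/2)).
With z = x + yi, square both sides:
(x - 3)^2 + (y - 0)^2 = (x - (-3))^2 + (y - (-1))^2
The x^2 and y^2 terms cancel: -12x + (-2)y = 10 - 9 = 1
Simplify: 12x + 2y = -1
Locus: Perpendicular bisector of the segment from (3, 0) to (-3, -1): the line 12x + 2y = -1


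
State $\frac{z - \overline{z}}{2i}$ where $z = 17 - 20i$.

z - conjugate(z) = 2bi
(z - conjugate(z))/(2i) = 2bi/(2i) = b = -20


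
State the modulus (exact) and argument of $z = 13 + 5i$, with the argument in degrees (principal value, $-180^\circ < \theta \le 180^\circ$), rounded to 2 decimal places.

|z| = sqrt(13^2 + 5^2) = sqrt(194)
arg(z) = arctan(b/a) = arctan(5/13) (quadrant-adjusted) = 21.04°


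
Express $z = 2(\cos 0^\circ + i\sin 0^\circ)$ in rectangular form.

a = r cos θ = 2 * 1 = 2
b = r sin θ = 2 * 0 = 0
z = 2


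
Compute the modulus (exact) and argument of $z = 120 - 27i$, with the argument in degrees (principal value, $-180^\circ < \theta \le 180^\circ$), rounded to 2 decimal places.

|z| = sqrt(120^2 + (-27)^2) = 123
arg(z) = arctan(b/a) = arctan(-27/120) (quadrant-adjusted) = -12.68°


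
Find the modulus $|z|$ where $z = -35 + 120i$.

|z| = sqrt(a^2 + b^2) = sqrt((-35)^2 + 120^2) = sqrt(15625) = 125


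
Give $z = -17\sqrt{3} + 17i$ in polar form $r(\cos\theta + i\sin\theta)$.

r = |z| = sqrt(a^2 + b^2) = sqrt((-17*sqrt(3))^2 + (17)^2) = sqrt(867 + 289) = sqrt(1156) = 34
θ = arctan(b/a) = arctan(17/-29.4449) (quadrant-adjusted) = 150°
z = 34(cos 150° + i sin 150°)


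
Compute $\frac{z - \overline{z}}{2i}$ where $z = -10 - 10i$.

z - conjugate(z) = 2bi
(z - conjugate(z))/(2i) = 2bi/(2i) = b = -10


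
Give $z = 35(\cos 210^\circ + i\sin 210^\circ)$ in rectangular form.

a = r cos θ = 35 * -sqrt(3)/2 = -35*sqrt(3)/2
b = r sin θ = 35 * -1/2 = -35/2
z = -35*sqrt(3)/2 - (35/2)i


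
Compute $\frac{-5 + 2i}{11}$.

Divisor is real, so divide each part by 11:
= -5/11 + (2/11)i


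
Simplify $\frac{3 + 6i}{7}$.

Divisor is real, so divide each part by 7:
= 3/7 + (6/7)i


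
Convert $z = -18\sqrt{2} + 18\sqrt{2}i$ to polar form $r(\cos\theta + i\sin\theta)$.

r = |z| = sqrt(a^2 + b^2) = sqrt((-18*sqrt(2))^2 + (18*sqrt(2))^2) = sqrt(648 + 648) = sqrt(1296) = 36
θ = arctan(b/a) = arctan(25.4558/-25.4558) (quadrant-adjusted) = 135°
z = 36(cos 135° + i sin 135°)


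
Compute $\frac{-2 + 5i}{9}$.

Divisor is real, so divide each part by 9:
= -2/9 + (5/9)i


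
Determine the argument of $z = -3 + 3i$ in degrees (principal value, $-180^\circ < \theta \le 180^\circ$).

θ = arctan(b/a) = arctan(3/-3) (quadrant-adjusted) = 135°


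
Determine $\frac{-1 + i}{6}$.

Divisor is real, so divide each part by 6:
= -1/6 + (1/6)i


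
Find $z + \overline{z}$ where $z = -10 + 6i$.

z + conjugate(z) = (a + bi) + (a - bi) = 2a
= 2 * (-10) = -20


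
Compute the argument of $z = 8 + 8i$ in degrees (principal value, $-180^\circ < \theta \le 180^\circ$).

θ = arctan(b/a) = arctan(8/8) (quadrant-adjusted) = 45°


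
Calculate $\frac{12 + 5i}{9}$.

Divisor is real, so divide each part by 9:
= 4/3 + (5/9)i


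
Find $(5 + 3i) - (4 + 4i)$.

(5 - 4) + (3 - 4)i = 1 - i


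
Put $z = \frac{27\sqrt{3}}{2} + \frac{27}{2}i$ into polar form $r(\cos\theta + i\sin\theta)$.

r = |z| = sqrt(a^2 + b^2) = sqrt((27*sqrt(3)/2)^2 + (27/2)^2) = sqrt(2187/4 + 729/4) = sqrt(729) = 27
θ = arctan(b/a) = arctan(13.5/23.3827) (quadrant-adjusted) = 30°
z = 27(cos 30° + i sin 30°)


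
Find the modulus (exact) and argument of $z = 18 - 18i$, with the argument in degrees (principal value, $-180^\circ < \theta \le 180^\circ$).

|z| = sqrt(18^2 + (-18)^2) = sqrt(648)
arg(z) = arctan(b/a) = arctan(-18/18) (quadrant-adjusted) = -45°


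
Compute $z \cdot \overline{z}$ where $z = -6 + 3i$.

z * conjugate(z) = |z|^2 = a^2 + b^2
= (-6)^2 + 3^2 = 45


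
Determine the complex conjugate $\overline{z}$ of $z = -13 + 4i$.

If z = a + bi, then conjugate(z) = a - bi
conjugate(-13 + 4i) = -13 - 4i


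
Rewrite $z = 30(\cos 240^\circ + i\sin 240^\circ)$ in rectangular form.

a = r cos θ = 30 * -1/2 = -15
b = r sin θ = 30 * -sqrt(3)/2 = -15*sqrt(3)
z = -15 - 15*sqrt(3)i


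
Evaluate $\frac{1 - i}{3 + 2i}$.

Multiply numerator and denominator by conjugate (3 - 2i):
= (1 - i)(3 - 2i) / (3^2 + 2^2)
= (1 - 5i) / 13
= 1/13 - (5/13)i


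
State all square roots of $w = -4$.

|w| = 4, arg(w) = 180°
Root modulus = 4^(1/2) = 2
Root arguments: θ_k = (180° + 360°k)/2 for k = 0, 1, ..., 1
Roots: 2i, -2i


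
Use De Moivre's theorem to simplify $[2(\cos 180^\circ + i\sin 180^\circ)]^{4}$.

By De Moivre: z^n = r^n(cos(nθ) + i sin(nθ))
= 2^4(cos(4*180°) + i sin(4*180°))
= 16(cos 0° + i sin 0°)
= 16


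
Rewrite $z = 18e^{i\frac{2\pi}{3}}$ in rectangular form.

a = r cos θ = 18 * -1/2 = -9
b = r sin θ = 18 * sqrt(3)/2 = 9*sqrt(3)
z = -9 + 9*sqrt(3)i


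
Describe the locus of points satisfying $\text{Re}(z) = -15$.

Re(z) = x where z = x + yi; the equation x = -15 is satisfied by all points with that x-coordinate
Locus: Vertical line x = -15


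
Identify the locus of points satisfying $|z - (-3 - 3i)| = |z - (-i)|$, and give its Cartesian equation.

|z - z1| = |z - z2| means z is equidistant from z1 and z2,
i.e. the perpendicular bisector of the segment from (-3, -3) to (0, -1) (midpoint (-3/2, -2)).
With z = x + yi, square both sides:
(x - (-3))^2 + (y - (-3))^2 = (x - 0)^2 + (y - (-1))^2
The x^2 and y^2 terms cancel: 6x + 4y = 1 - 18 = -17
Simplify: 6x + 4y = -17
Locus: Perpendicular bisector of the segment from (-3, -3) to (0, -1): the line 6x + 4y = -17


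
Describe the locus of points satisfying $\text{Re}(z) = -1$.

Re(z) = x where z = x + yi; the equation x = -1 is satisfied by all points with that x-coordinate
Locus: Vertical line x = -1


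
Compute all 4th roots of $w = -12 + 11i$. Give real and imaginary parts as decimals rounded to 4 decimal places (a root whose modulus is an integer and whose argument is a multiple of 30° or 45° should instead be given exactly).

|w| = sqrt(265) ≈ 16.278821, arg(w) ≈ 137.489553°
Root modulus = sqrt(265)^(1/4) ≈ 2.008657
Root arguments: θ_k = (arg(w) + 360°k)/4 for k = 0, 1, ..., 3
Compute each root as (root modulus)(cos θ_k + i sin θ_k) using full-precision intermediates, then round to 4 decimal places.
Roots: 1.6579 + 1.1340i, -1.1340 + 1.6579i, -1.6579 - 1.1340i, 1.1340 - 1.6579i


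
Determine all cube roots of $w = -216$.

|w| = 216, arg(w) = 180°
Root modulus = 216^(1/3) = 6
Root arguments: θ_k = (180° + 360°k)/3 for k = 0, 1, ..., 2
Roots: 3 + 3*sqrt(3)i, -6, 3 - 3*sqrt(3)i


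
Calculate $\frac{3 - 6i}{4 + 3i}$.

Multiply numerator and denominator by conjugate (4 - 3i):
= (3 - 6i)(4 - 3i) / (4^2 + 3^2)
= (-6 - 33i) / 25
= -6/25 - (33/25)i


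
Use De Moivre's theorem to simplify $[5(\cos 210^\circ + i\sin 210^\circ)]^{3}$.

By De Moivre: z^n = r^n(cos(nθ) + i sin(nθ))
= 5^3(cos(3*210°) + i sin(3*210°))
= 125(cos 270° + i sin 270°)
= -125i


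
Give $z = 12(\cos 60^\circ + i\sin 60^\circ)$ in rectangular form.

a = r cos θ = 12 * 1/2 = 6
b = r sin θ = 12 * sqrt(3)/2 = 6*sqrt(3)
z = 6 + 6*sqrt(3)i


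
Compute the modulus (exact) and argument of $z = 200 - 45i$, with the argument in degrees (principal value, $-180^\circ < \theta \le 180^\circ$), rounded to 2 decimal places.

|z| = sqrt(200^2 + (-45)^2) = 205
arg(z) = arctan(b/a) = arctan(-45/200) (quadrant-adjusted) = -12.68°


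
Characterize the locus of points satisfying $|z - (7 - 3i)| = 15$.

|z - z0| = r describes a circle centered at z0 with radius r
Here z0 = 7 - 3i and r = 15
Locus: Circle centered at (7, -3) with radius 15


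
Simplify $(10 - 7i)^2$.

(a + bi)^2 = a^2 - b^2 + 2abi
= 10^2 - (-7)^2 + 2*10*(-7)i
= 51 - 140i


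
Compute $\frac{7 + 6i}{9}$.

Divisor is real, so divide each part by 9:
= 7/9 + (2/3)i


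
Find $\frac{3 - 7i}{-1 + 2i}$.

Multiply numerator and denominator by conjugate (-1 - 2i):
= (3 - 7i)(-1 - 2i) / ((-1)^2 + 2^2)
= (-17 + i) / 5
= -17/5 + (1/5)i


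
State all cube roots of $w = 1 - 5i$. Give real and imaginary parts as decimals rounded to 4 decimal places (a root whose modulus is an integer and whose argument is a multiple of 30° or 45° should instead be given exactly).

|w| = sqrt(26) ≈ 5.099020, arg(w) ≈ 281.309932°
Root modulus = sqrt(26)^(1/3) ≈ 1.721190
Root arguments: θ_k = (arg(w) + 360°k)/3 for k = 0, 1, ..., 2
Compute each root as (root modulus)(cos θ_k + i sin θ_k) using full-precision intermediates, then round to 4 decimal places.
Roots: -0.1132 + 1.7175i, -1.4308 - 0.9567i, 1.5440 - 0.7607i


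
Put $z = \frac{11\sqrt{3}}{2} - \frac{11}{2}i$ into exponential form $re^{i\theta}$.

r = |z| = sqrt((11*sqrt(3)/2)^2 + (-11/2)^2) = sqrt(363/4 + 121/4) = sqrt(121) = 11
θ = arctan(b/a) = arctan(-5.5/9.5263) (quadrant-adjusted) = -30° = -π/6
z = 11e^(-i*π/6)


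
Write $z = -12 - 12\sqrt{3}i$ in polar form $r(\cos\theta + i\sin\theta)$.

r = |z| = sqrt(a^2 + b^2) = sqrt((-12)^2 + (-12*sqrt(3))^2) = sqrt(144 + 432) = sqrt(576) = 24
θ = arctan(b/a) = arctan(-20.7846/-12) (quadrant-adjusted) = 240°
z = 24(cos 240° + i sin 240°)


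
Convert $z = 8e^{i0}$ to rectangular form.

a = r cos θ = 8 * 1 = 8
b = r sin θ = 8 * 0 = 0
z = 8


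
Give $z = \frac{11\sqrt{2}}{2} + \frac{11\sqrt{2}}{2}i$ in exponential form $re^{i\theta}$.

r = |z| = sqrt((11*sqrt(2)/2)^2 + (11*sqrt(2)/2)^2) = sqrt(121/2 + 121/2) = sqrt(121) = 11
θ = arctan(b/a) = arctan(7.7782/7.7782) (quadrant-adjusted) = 45° = π/4
z = 11e^(i*π/4)


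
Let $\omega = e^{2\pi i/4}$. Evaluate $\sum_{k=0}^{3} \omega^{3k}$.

Let ζ = ω^3 = e^(2πi·3/4). Since 4 ∤ 3, ζ ≠ 1.
Sum = Σ_{k=0}^{3} ζ^k = (ζ^4 - 1)/(ζ - 1) = (ω^{3·4} - 1)/(ζ - 1) = (1 - 1)/(ζ - 1) = 0


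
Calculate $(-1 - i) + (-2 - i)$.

(-1 + (-2)) + (-1 + (-1))i = -3 - 2i


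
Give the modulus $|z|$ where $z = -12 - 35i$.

|z| = sqrt(a^2 + b^2) = sqrt((-12)^2 + (-35)^2) = sqrt(1369) = 37


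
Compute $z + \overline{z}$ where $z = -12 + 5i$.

z + conjugate(z) = (a + bi) + (a - bi) = 2a
= 2 * (-12) = -24


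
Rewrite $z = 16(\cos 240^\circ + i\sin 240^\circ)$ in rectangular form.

a = r cos θ = 16 * -1/2 = -8
b = r sin θ = 16 * -sqrt(3)/2 = -8*sqrt(3)
z = -8 - 8*sqrt(3)i


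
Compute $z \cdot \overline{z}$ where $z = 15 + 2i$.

z * conjugate(z) = |z|^2 = a^2 + b^2
= 15^2 + 2^2 = 229


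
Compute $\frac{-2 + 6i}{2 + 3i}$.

Multiply numerator and denominator by conjugate (2 - 3i):
= (-2 + 6i)(2 - 3i) / (2^2 + 3^2)
= (14 + 18i) / 13
= 14/13 + (18/13)i


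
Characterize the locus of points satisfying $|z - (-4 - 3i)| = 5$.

|z - z0| = r describes a circle centered at z0 with radius r
Here z0 = -4 - 3i and r = 5
Locus: Circle centered at (-4, -3) with radius 5


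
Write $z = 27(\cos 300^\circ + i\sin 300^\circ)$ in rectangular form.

a = r cos θ = 27 * 1/2 = 27/2
b = r sin θ = 27 * -sqrt(3)/2 = -27*sqrt(3)/2
z = 27/2 - (27*sqrt(3)/2)i


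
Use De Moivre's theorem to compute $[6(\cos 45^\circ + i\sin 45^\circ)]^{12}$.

By De Moivre: z^n = r^n(cos(nθ) + i sin(nθ))
= 6^12(cos(12*45°) + i sin(12*45°))
= 2176782336(cos 180° + i sin 180°)
= -2176782336


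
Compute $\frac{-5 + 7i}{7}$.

Divisor is real, so divide each part by 7:
= -5/7 + i


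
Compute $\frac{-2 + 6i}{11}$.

Divisor is real, so divide each part by 11:
= -2/11 + (6/11)i


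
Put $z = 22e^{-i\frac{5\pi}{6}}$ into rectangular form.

a = r cos θ = 22 * -sqrt(3)/2 = -11*sqrt(3)
b = r sin θ = 22 * -1/2 = -11
z = -11*sqrt(3) - 11i


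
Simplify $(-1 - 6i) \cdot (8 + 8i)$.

(a1*a2 - b1*b2) + (a1*b2 + b1*a2)i
= (-8 - (-48)) + (-8 + (-48))i
= 40 - 56i


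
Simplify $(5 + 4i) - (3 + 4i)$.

(5 - 3) + (4 - 4)i = 2


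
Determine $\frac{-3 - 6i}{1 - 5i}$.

Multiply numerator and denominator by conjugate (1 + 5i):
= (-3 - 6i)(1 + 5i) / (1^2 + (-5)^2)
= (27 - 21i) / 26
= 27/26 - (21/26)i


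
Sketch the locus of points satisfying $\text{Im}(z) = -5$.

Im(z) = y where z = x + yi; the equation y = -5 is satisfied by all points with that y-coordinate
Locus: Horizontal line y = -5


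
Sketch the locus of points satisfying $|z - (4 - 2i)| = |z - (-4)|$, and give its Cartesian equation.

|z - z1| = |z - z2| means z is equidistant from z1 and z2,
i.e. the perpendicular bisector of the segment from (4, -2) to (-4, 0) (midpoint (0, -1)).
With z = x + yi, square both sides:
(x - 4)^2 + (y - (-2))^2 = (x - (-4))^2 + (y - 0)^2
The x^2 and y^2 terms cancel: -16x + 4y = 16 - 20 = -4
Simplify: 4x - y = 1
Locus: Perpendicular bisector of the segment from (4, -2) to (-4, 0): the line 4x - y = 1


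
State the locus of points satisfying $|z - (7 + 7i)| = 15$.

|z - z0| = r describes a circle centered at z0 with radius r
Here z0 = 7 + 7i and r = 15
Locus: Circle centered at (7, 7) with radius 15


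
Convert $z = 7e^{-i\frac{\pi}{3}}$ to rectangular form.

a = r cos θ = 7 * 1/2 = 7/2
b = r sin θ = 7 * -sqrt(3)/2 = -7*sqrt(3)/2
z = 7/2 - (7*sqrt(3)/2)i


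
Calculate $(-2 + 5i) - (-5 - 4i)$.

(-2 - (-5)) + (5 - (-4))i = 3 + 9i


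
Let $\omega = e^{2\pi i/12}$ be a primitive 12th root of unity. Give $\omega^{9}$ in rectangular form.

ω^9 = e^(2πi·9/12) = e^(i·3π/2)
= cos(3π/2) + i sin(3π/2)
= -i


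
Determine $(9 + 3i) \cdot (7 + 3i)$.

(a1*a2 - b1*b2) + (a1*b2 + b1*a2)i
= (63 - 9) + (27 + 21)i
= 54 + 48i


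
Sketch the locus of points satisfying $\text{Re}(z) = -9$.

Re(z) = x where z = x + yi; the equation x = -9 is satisfied by all points with that x-coordinate
Locus: Vertical line x = -9


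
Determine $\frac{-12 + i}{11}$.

Divisor is real, so divide each part by 11:
= -12/11 + (1/11)i


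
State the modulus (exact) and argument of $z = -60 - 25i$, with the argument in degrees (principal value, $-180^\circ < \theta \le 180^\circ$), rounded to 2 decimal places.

|z| = sqrt((-60)^2 + (-25)^2) = 65
arg(z) = arctan(b/a) = arctan(-25/-60) (quadrant-adjusted) = -157.38°


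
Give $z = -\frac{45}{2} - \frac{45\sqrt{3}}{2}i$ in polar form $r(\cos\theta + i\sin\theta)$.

r = |z| = sqrt(a^2 + b^2) = sqrt((-45/2)^2 + (-45*sqrt(3)/2)^2) = sqrt(2025/4 + 6075/4) = sqrt(2025) = 45
θ = arctan(b/a) = arctan(-38.9711/-22.5) (quadrant-adjusted) = 240°
z = 45(cos 240° + i sin 240°)


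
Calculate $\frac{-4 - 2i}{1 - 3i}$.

Multiply numerator and denominator by conjugate (1 + 3i):
= (-4 - 2i)(1 + 3i) / (1^2 + (-3)^2)
= (2 - 14i) / 10
Divide through by 2: (1 - 7i) / 5
= 1/5 - (7/5)i


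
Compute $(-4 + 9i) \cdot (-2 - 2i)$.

(a1*a2 - b1*b2) + (a1*b2 + b1*a2)i
= (8 - (-18)) + (8 + (-18))i
= 26 - 10i


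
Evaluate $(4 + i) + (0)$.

(4 + 0) + (1 + 0)i = 4 + i


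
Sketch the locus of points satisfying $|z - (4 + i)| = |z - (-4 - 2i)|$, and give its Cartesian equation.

|z - z1| = |z - z2| means z is equidistant from z1 and z2,
i.e. the perpendicular bisector of the segment from (4, 1) to (-4, -2) (midpoint (0, -1/2)).
With z = x + yi, square both sides:
(x - 4)^2 + (y - 1)^2 = (x - (-4))^2 + (y - (-2))^2
The x^2 and y^2 terms cancel: -16x + (-6)y = 20 - 17 = 3
Simplify: 16x + 6y = -3
Locus: Perpendicular bisector of the segment from (4, 1) to (-4, -2): the line 16x + 6y = -3


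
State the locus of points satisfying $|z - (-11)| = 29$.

|z - z0| = r describes a circle centered at z0 with radius r
Here z0 = -11 and r = 29
Locus: Circle centered at (-11, 0) with radius 29


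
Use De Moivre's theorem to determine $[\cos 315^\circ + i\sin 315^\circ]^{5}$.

By De Moivre: z^n = r^n(cos(nθ) + i sin(nθ))
= 1^5(cos(5*315°) + i sin(5*315°))
= 1(cos 135° + i sin 135°)
= -sqrt(2)/2 + (sqrt(2)/2)i


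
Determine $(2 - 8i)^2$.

(a + bi)^2 = a^2 - b^2 + 2abi
= 2^2 - (-8)^2 + 2*2*(-8)i
= -60 - 32i


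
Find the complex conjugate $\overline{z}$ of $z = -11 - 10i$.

If z = a + bi, then conjugate(z) = a - bi
conjugate(-11 - 10i) = -11 + 10i


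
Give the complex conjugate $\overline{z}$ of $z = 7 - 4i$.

If z = a + bi, then conjugate(z) = a - bi
conjugate(7 - 4i) = 7 + 4i


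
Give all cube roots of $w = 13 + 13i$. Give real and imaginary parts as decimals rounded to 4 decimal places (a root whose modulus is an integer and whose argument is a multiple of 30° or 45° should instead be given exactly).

|w| = sqrt(338) ≈ 18.384776, arg(w) = 45°
Root modulus = sqrt(338)^(1/3) ≈ 2.639284
Root arguments: θ_k = (45° + 360°k)/3 for k = 0, 1, ..., 2
Compute each root as (root modulus)(cos θ_k + i sin θ_k) using full-precision intermediates, then round to 4 decimal places.
Roots: 2.5494 + 0.6831i, -1.8663 + 1.8663i, -0.6831 - 2.5494i


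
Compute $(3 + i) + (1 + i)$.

(3 + 1) + (1 + 1)i = 4 + 2i


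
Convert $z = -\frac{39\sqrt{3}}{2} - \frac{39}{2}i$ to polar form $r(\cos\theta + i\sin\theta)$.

r = |z| = sqrt(a^2 + b^2) = sqrt((-39*sqrt(3)/2)^2 + (-39/2)^2) = sqrt(4563/4 + 1521/4) = sqrt(1521) = 39
θ = arctan(b/a) = arctan(-19.5/-33.775) (quadrant-adjusted) = 210°
z = 39(cos 210° + i sin 210°)


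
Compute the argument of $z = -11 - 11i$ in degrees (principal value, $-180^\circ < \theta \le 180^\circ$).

θ = arctan(b/a) = arctan(-11/-11) (quadrant-adjusted) = -135°


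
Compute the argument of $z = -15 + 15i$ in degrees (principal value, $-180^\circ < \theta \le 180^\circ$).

θ = arctan(b/a) = arctan(15/-15) (quadrant-adjusted) = 135°


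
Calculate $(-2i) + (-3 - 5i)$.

(0 + (-3)) + (-2 + (-5))i = -3 - 7i


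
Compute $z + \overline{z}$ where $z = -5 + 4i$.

z + conjugate(z) = (a + bi) + (a - bi) = 2a
= 2 * (-5) = -10


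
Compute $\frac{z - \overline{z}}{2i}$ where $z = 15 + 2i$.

z - conjugate(z) = 2bi
(z - conjugate(z))/(2i) = 2bi/(2i) = b = 2


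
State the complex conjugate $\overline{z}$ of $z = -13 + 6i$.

If z = a + bi, then conjugate(z) = a - bi
conjugate(-13 + 6i) = -13 - 6i


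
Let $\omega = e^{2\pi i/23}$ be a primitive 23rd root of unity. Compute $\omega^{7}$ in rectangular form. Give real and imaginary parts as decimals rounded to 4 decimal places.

ω^7 = e^(2πi·7/23) = e^(i·14π/23)
= cos(14π/23) + i sin(14π/23)
= -0.3349 + 0.9423i


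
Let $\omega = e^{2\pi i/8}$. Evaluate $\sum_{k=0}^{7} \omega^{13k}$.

Let ζ = ω^13 = e^(2πi·13/8). Since 8 ∤ 13, ζ ≠ 1.
Sum = Σ_{k=0}^{7} ζ^k = (ζ^8 - 1)/(ζ - 1) = (ω^{13·8} - 1)/(ζ - 1) = (1 - 1)/(ζ - 1) = 0


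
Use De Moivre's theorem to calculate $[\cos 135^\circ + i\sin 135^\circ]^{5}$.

By De Moivre: z^n = r^n(cos(nθ) + i sin(nθ))
= 1^5(cos(5*135°) + i sin(5*135°))
= 1(cos 315° + i sin 315°)
= sqrt(2)/2 - (sqrt(2)/2)i


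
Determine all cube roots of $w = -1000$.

|w| = 1000, arg(w) = 180°
Root modulus = 1000^(1/3) = 10
Root arguments: θ_k = (180° + 360°k)/3 for k = 0, 1, ..., 2
Roots: 5 + 5*sqrt(3)i, -10, 5 - 5*sqrt(3)i


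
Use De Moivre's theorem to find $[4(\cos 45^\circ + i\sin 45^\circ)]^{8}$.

By De Moivre: z^n = r^n(cos(nθ) + i sin(nθ))
= 4^8(cos(8*45°) + i sin(8*45°))
= 65536(cos 0° + i sin 0°)
= 65536


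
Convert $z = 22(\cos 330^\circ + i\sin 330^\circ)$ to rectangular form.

a = r cos θ = 22 * sqrt(3)/2 = 11*sqrt(3)
b = r sin θ = 22 * -1/2 = -11
z = 11*sqrt(3) - 11i


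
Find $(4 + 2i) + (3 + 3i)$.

(4 + 3) + (2 + 3)i = 7 + 5i


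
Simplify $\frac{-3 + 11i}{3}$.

Divisor is real, so divide each part by 3:
= -1 + (11/3)i


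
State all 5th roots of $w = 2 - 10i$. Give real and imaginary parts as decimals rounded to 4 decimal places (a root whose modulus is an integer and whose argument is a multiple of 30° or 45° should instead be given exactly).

|w| = sqrt(104) ≈ 10.198039, arg(w) ≈ 281.309932°
Root modulus = sqrt(104)^(1/5) ≈ 1.591121
Root arguments: θ_k = (arg(w) + 360°k)/5 for k = 0, 1, ..., 4
Compute each root as (root modulus)(cos θ_k + i sin θ_k) using full-precision intermediates, then round to 4 decimal places.
Roots: 0.8837 + 1.3232i, -0.9853 + 1.2493i, -1.4927 - 0.5510i, 0.0628 - 1.5899i, 1.5315 - 0.4316i


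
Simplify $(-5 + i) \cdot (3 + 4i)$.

(a1*a2 - b1*b2) + (a1*b2 + b1*a2)i
= (-15 - 4) + (-20 + 3)i
= -19 - 17i


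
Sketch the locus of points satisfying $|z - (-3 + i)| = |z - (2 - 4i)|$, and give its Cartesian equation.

|z - z1| = |z - z2| means z is equidistant from z1 and z2,
i.e. the perpendicular bisector of the segment from (-3, 1) to (2, -4) (midpoint (-1/2, -3/2)).
With z = x + yi, square both sides:
(x - (-3))^2 + (y - 1)^2 = (x - 2)^2 + (y - (-4))^2
The x^2 and y^2 terms cancel: 10x + (-10)y = 20 - 10 = 10
Simplify: x - y = 1
Locus: Perpendicular bisector of the segment from (-3, 1) to (2, -4): the line x - y = 1


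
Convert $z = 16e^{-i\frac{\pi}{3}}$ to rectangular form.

a = r cos θ = 16 * 1/2 = 8
b = r sin θ = 16 * -sqrt(3)/2 = -8*sqrt(3)
z = 8 - 8*sqrt(3)i


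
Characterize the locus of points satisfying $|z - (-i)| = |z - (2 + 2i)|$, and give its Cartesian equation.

|z - z1| = |z - z2| means z is equidistant from z1 and z2,
i.e. the perpendicular bisector of the segment from (0, -1) to (2, 2) (midpoint (1, 1/2)).
With z = x + yi, square both sides:
(x - 0)^2 + (y - (-1))^2 = (x - 2)^2 + (y - 2)^2
The x^2 and y^2 terms cancel: 4x + 6y = 8 - 1 = 7
Simplify: 4x + 6y = 7
Locus: Perpendicular bisector of the segment from (0, -1) to (2, 2): the line 4x + 6y = 7


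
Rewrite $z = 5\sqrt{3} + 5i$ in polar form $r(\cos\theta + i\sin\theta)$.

r = |z| = sqrt(a^2 + b^2) = sqrt((5*sqrt(3))^2 + (5)^2) = sqrt(75 + 25) = sqrt(100) = 10
θ = arctan(b/a) = arctan(5/8.6603) (quadrant-adjusted) = 30°
z = 10(cos 30° + i sin 30°)


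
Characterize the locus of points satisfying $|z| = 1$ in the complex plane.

|z| = 1 means sqrt(x^2 + y^2) = 1
This is a circle of radius 1 centered at the origin


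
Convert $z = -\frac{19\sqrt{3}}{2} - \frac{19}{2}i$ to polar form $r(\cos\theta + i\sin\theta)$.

r = |z| = sqrt(a^2 + b^2) = sqrt((-19*sqrt(3)/2)^2 + (-19/2)^2) = sqrt(1083/4 + 361/4) = sqrt(361) = 19
θ = arctan(b/a) = arctan(-9.5/-16.4545) (quadrant-adjusted) = 210°
z = 19(cos 210° + i sin 210°)


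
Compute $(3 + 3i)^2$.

(a + bi)^2 = a^2 - b^2 + 2abi
= 3^2 - 3^2 + 2*3*3i
= 18i


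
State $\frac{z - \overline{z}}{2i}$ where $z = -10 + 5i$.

z - conjugate(z) = 2bi
(z - conjugate(z))/(2i) = 2bi/(2i) = b = 5


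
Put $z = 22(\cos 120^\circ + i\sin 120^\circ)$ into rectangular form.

a = r cos θ = 22 * -1/2 = -11
b = r sin θ = 22 * sqrt(3)/2 = 11*sqrt(3)
z = -11 + 11*sqrt(3)i


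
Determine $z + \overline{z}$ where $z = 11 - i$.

z + conjugate(z) = (a + bi) + (a - bi) = 2a
= 2 * 11 = 22


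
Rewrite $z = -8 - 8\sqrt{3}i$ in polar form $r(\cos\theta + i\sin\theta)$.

r = |z| = sqrt(a^2 + b^2) = sqrt((-8)^2 + (-8*sqrt(3))^2) = sqrt(64 + 192) = sqrt(256) = 16
θ = arctan(b/a) = arctan(-13.8564/-8) (quadrant-adjusted) = 240°
z = 16(cos 240° + i sin 240°)


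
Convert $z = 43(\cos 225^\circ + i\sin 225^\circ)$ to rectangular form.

a = r cos θ = 43 * -sqrt(2)/2 = -43*sqrt(2)/2
b = r sin θ = 43 * -sqrt(2)/2 = -43*sqrt(2)/2
z = -43*sqrt(2)/2 - (43*sqrt(2)/2)i


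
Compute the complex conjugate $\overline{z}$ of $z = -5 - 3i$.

If z = a + bi, then conjugate(z) = a - bi
conjugate(-5 - 3i) = -5 + 3i


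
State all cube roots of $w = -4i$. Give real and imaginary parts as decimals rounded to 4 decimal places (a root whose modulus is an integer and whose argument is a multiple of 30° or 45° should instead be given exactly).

|w| = 4, arg(w) = 270°
Root modulus = 4^(1/3) ≈ 1.587401
Root arguments: θ_k = (270° + 360°k)/3 for k = 0, 1, ..., 2
Compute each root as (root modulus)(cos θ_k + i sin θ_k) using full-precision intermediates, then round to 4 decimal places.
Roots: 1.5874i, -1.3747 - 0.7937i, 1.3747 - 0.7937i


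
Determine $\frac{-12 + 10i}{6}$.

Divisor is real, so divide each part by 6:
= -2 + (5/3)i


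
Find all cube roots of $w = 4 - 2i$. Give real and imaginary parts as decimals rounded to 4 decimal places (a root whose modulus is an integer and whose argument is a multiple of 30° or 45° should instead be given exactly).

|w| = sqrt(20) ≈ 4.472136, arg(w) ≈ 333.434949°
Root modulus = sqrt(20)^(1/3) ≈ 1.647549
Root arguments: θ_k = (arg(w) + 360°k)/3 for k = 0, 1, ..., 2
Compute each root as (root modulus)(cos θ_k + i sin θ_k) using full-precision intermediates, then round to 4 decimal places.
Roots: -0.5943 + 1.5366i, -1.0336 - 1.2830i, 1.6279 - 0.2536i


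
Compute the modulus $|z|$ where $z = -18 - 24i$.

|z| = sqrt(a^2 + b^2) = sqrt((-18)^2 + (-24)^2) = sqrt(900) = 30


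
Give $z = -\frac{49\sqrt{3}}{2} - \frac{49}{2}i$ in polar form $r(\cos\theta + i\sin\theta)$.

r = |z| = sqrt(a^2 + b^2) = sqrt((-49*sqrt(3)/2)^2 + (-49/2)^2) = sqrt(7203/4 + 2401/4) = sqrt(2401) = 49
θ = arctan(b/a) = arctan(-24.5/-42.4352) (quadrant-adjusted) = 210°
z = 49(cos 210° + i sin 210°)


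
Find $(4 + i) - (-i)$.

(4 - 0) + (1 - (-1))i = 4 + 2i


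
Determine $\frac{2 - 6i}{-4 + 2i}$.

Multiply numerator and denominator by conjugate (-4 - 2i):
= (2 - 6i)(-4 - 2i) / ((-4)^2 + 2^2)
= (-20 + 20i) / 20
= -1 + i


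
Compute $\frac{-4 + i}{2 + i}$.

Multiply numerator and denominator by conjugate (2 - i):
= (-4 + i)(2 - i) / (2^2 + 1^2)
= (-7 + 6i) / 5
= -7/5 + (6/5)i


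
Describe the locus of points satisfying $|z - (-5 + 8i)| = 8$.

|z - z0| = r describes a circle centered at z0 with radius r
Here z0 = -5 + 8i and r = 8
Locus: Circle centered at (-5, 8) with radius 8


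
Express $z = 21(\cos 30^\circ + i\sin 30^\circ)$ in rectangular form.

a = r cos θ = 21 * sqrt(3)/2 = 21*sqrt(3)/2
b = r sin θ = 21 * 1/2 = 21/2
z = 21*sqrt(3)/2 + (21/2)i


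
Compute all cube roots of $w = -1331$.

|w| = 1331, arg(w) = 180°
Root modulus = 1331^(1/3) = 11
Root arguments: θ_k = (180° + 360°k)/3 for k = 0, 1, ..., 2
Roots: 11/2 + (11*sqrt(3)/2)i, -11, 11/2 - (11*sqrt(3)/2)i


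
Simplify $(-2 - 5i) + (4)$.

(-2 + 4) + (-5 + 0)i = 2 - 5i


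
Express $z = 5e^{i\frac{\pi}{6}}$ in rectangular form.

a = r cos θ = 5 * sqrt(3)/2 = 5*sqrt(3)/2
b = r sin θ = 5 * 1/2 = 5/2
z = 5*sqrt(3)/2 + (5/2)i


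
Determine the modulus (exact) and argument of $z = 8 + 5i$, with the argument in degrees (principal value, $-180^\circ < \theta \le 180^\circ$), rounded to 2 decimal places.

|z| = sqrt(8^2 + 5^2) = sqrt(89)
arg(z) = arctan(b/a) = arctan(5/8) (quadrant-adjusted) = 32.01°


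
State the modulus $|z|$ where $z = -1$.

|z| = sqrt(a^2 + b^2) = sqrt((-1)^2 + 0^2) = sqrt(1) = 1


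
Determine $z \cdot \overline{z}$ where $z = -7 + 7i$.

z * conjugate(z) = |z|^2 = a^2 + b^2
= (-7)^2 + 7^2 = 98


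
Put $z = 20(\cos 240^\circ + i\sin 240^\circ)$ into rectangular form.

a = r cos θ = 20 * -1/2 = -10
b = r sin θ = 20 * -sqrt(3)/2 = -10*sqrt(3)
z = -10 - 10*sqrt(3)i


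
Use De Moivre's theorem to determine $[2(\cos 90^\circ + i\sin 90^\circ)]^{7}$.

By De Moivre: z^n = r^n(cos(nθ) + i sin(nθ))
= 2^7(cos(7*90°) + i sin(7*90°))
= 128(cos 270° + i sin 270°)
= -128i


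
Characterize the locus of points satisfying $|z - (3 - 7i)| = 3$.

|z - z0| = r describes a circle centered at z0 with radius r
Here z0 = 3 - 7i and r = 3
Locus: Circle centered at (3, -7) with radius 3
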